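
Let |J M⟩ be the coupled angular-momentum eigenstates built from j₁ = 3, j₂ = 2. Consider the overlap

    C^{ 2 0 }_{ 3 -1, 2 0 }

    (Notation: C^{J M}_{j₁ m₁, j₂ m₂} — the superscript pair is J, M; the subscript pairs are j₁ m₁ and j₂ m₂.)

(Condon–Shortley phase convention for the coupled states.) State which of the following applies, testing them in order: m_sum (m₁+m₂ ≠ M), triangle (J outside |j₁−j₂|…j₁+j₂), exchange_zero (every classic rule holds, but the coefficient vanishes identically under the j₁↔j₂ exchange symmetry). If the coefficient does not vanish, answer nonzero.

m-sum: m₁+m₂ = -1+0 = -1, M = 0  ✗ ⇒ coefficient is 0

m_sum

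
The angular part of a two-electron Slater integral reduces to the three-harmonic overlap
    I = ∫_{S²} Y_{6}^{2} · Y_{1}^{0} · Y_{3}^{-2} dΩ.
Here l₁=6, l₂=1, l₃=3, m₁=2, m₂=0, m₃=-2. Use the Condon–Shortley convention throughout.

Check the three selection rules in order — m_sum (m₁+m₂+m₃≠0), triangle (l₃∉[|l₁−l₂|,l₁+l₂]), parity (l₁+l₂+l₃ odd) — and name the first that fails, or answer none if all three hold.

Σmᵢ = 0  ✓
l₃∈[|l₁−l₂|,l₁+l₂]=[5,7] required, l₃=3 fails  ✗
Σlᵢ = 10 ⇒ even

triangle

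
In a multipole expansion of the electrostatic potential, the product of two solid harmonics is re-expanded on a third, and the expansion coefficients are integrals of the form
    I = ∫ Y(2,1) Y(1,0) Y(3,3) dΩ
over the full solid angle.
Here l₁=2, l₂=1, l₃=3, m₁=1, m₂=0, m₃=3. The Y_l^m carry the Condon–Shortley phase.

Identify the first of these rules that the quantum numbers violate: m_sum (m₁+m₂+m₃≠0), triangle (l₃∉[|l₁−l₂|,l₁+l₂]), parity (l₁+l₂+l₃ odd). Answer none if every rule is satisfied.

m_sum

Σmᵢ = 4  ✗
l₃∈[|l₁−l₂|,l₁+l₂]=[1,3], have l₃=3
Σlᵢ = 6 ⇒ even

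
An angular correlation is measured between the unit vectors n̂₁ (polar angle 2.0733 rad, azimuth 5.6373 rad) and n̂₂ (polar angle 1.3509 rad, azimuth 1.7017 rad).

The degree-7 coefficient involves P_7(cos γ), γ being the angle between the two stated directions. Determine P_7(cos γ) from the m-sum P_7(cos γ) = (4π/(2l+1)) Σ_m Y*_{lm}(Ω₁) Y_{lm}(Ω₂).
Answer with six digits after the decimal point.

-0.135352

Term-by-term m-sum for l=7 (normalisation 4π/15 = 0.837758):
  term(m=-7) = -0.06265 + 0.05552j   from Y*(Ω₁)=-0.03773 + 0.19492j, Y(Ω₂)=0.33449 + 0.25665j
  term(m=-6) = -0.00743 + 0.14375j   from Y*(Ω₁)=0.30320 - 0.27338j, Y(Ω₂)=-0.24931 + 0.24932j
  term(m=-5) = -0.03202 - 0.03491j   from Y*(Ω₁)=-0.38084 + 0.03354j, Y(Ω₂)=0.07543 + 0.09830j
  term(m=-4) = -0.00111 - 0.00004j   from Y*(Ω₁)=0.00274 + 0.00171j, Y(Ω₂)=-0.29947 + 0.17290j
  term(m=-3) = -0.00470 + 0.00446j   from Y*(Ω₁)=0.12327 + 0.32081j, Y(Ω₂)=0.00722 + 0.01743j
  term(m=-2) = -0.00092 + 0.05354j   from Y*(Ω₁)=0.04497 - 0.15697j, Y(Ω₂)=-0.31679 + 0.08489j
  term(m=-1) = -0.00430 - 0.00437j   from Y*(Ω₁)=0.22508 - 0.16965j, Y(Ω₂)=-0.00284 - 0.02156j
  term(m=+0) = 0.06471 + 0.00000j   from Y*(Ω₁)=-0.20174 + 0.00000j, Y(Ω₂)=-0.32076 + 0.00000j
  term(m=+1) = -0.00430 + 0.00437j   from Y*(Ω₁)=-0.22508 - 0.16965j, Y(Ω₂)=0.00284 - 0.02156j
  term(m=+2) = -0.00092 - 0.05354j   from Y*(Ω₁)=0.04497 + 0.15697j, Y(Ω₂)=-0.31679 - 0.08489j
  term(m=+3) = -0.00470 - 0.00446j   from Y*(Ω₁)=-0.12327 + 0.32081j, Y(Ω₂)=-0.00722 + 0.01743j
  term(m=+4) = -0.00111 + 0.00004j   from Y*(Ω₁)=0.00274 - 0.00171j, Y(Ω₂)=-0.29947 - 0.17290j
  term(m=+5) = -0.03202 + 0.03491j   from Y*(Ω₁)=0.38084 + 0.03354j, Y(Ω₂)=-0.07543 + 0.09830j
  term(m=+6) = -0.00743 - 0.14375j   from Y*(Ω₁)=0.30320 + 0.27338j, Y(Ω₂)=-0.24931 - 0.24932j
  term(m=+7) = -0.06265 - 0.05552j   from Y*(Ω₁)=0.03773 + 0.19492j, Y(Ω₂)=-0.33449 + 0.25665j
Σ over m = -0.16156 + 0.00000j; ×(4π/15) → -0.13535 + 0.00000j. Real part: -0.135352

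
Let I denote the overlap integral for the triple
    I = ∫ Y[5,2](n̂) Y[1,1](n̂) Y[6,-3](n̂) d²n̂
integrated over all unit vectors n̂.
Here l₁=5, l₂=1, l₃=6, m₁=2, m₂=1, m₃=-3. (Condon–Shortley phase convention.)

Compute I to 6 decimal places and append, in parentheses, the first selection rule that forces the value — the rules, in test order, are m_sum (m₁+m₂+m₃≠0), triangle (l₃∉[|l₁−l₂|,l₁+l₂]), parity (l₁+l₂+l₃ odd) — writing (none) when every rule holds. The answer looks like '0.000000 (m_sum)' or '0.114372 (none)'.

-0.245154 (none)

Checks pass: Σm=0; 12 even; l₃=6∈[4,6].
(2·5+1)(2·1+1)(2·6+1) = 429
Δ: 0! 10! 2! / 13! → 1/858
sum: t=0:+1/14400 = 1/14400
3j²(5 1 6; 0 0 0) = Δ·Π!·Σ² = 6/143  (sign +1)
sum: t=0:+1/60480 = 1/60480
3j²(5 1 6; 2 1 -3) = Δ·Π!·Σ² = 6/143  (sign -1)
combine: 4πI² = 429·6/143·6/143 = 108/143
take √, sign -1: I = -0.24515397
No selection rule forces the value: the integral is nonzero (none).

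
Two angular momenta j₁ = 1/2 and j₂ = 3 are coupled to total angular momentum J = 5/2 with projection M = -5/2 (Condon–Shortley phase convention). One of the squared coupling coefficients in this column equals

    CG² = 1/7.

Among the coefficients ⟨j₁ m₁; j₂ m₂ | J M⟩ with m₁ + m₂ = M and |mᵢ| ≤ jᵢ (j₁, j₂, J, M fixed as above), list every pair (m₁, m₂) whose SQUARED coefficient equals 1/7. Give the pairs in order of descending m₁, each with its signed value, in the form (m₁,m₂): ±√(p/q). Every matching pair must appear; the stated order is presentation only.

(-1/2,-2): −√(1/7)

Admissible pairs with m₁+m₂ = M = -5/2: (-1/2,-2), (1/2,-3)
  (m₁,m₂)=(1/2,-3): CG² = 6/7, CG = +√(6/7)
  (m₁,m₂)=(-1/2,-2): CG² = 1/7, CG = −√(1/7)   ← matches the target
Pairs with CG² = 1/7: (-1/2,-2): −√(1/7)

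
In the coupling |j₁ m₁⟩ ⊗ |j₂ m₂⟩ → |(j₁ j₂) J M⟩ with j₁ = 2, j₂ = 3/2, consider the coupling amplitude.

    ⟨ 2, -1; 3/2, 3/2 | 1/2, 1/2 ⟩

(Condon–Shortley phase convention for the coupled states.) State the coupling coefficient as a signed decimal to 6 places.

−√(1/10) = -0.316228

triangle: 3!·1!·0!/5! = 6/120
(j±m)!: 1!·3!·3!·0!·1!·0! = 36
prefactor² = (2J+1)·Δ·N² = 18/5
  k=3: −1/(3!·0!·0!·0!·1!·0!) = -1/6
Σ = -1/6  ⇒  CG² = 18/5·(-1/6)² = 1/10
CG = −√(1/10) = -0.316228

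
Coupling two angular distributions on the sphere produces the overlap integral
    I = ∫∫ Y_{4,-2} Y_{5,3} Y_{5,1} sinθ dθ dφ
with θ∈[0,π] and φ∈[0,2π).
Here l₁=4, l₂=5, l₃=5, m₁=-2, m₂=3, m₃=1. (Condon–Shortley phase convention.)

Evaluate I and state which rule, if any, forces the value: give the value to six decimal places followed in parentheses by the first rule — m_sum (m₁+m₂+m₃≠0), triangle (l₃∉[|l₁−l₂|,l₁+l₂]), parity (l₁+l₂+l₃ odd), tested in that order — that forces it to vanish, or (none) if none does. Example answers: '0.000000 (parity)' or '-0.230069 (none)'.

0.000000 (m_sum)

-2 + 3 + 1 = 2 ≠ 0: azimuthal integral kills it; I = 0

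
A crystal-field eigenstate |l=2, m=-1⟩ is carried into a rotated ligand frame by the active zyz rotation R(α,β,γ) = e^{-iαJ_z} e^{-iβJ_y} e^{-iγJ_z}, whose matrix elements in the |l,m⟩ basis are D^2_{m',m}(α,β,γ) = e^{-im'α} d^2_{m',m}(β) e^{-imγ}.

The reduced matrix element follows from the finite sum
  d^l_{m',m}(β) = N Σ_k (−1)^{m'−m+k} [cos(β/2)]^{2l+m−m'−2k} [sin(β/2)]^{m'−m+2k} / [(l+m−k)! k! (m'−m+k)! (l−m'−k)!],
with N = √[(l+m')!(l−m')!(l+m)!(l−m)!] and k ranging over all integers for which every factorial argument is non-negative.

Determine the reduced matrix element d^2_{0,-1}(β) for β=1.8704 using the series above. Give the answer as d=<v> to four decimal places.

d=0.3454

d^2_{0,-1}(β=1.8704) via the finite sum:
Half-angle: c=0.593657, s=0.804718. N=√(2·2·1·6)=4.898979
k∈{0,1} keeps every argument non-negative
  k=0: (−1)^1·4.8990/(2)·0.5937^3·0.8047^1 = -0.412408
  k=1: (−1)^2·4.8990/(2)·0.5937^1·0.8047^3 = +0.757779
d^2_{0,-1}(1.8704) = -0.412408 +0.757779 = +0.345371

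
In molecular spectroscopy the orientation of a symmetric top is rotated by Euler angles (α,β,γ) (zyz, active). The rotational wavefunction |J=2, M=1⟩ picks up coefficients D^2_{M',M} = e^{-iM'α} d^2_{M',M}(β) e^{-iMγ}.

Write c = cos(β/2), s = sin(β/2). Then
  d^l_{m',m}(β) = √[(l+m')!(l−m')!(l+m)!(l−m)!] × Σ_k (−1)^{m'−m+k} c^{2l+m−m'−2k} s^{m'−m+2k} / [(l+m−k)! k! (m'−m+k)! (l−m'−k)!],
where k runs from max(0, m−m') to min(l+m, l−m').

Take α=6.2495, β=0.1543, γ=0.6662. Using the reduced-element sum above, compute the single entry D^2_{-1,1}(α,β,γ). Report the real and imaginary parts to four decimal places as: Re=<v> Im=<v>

Re=0.0135 Im=-0.0114

First d^2_{-1,1}(β=0.1543), then the phase factors e^{-i(-1)α} and e^{-i(1)γ}:
With c≡cos(β/2)=0.997025 and s≡sin(β/2)=0.077073, N=[1·6·6·1]^{1/2}=6.000000
Admissible k: 2..3 (factorial args all ≥0)
  k=2: (−1)^0·6.0000/(2)·0.9970^2·0.0771^2 = +0.017715
  k=3: (−1)^1·6.0000/(6)·0.9970^0·0.0771^4 = -0.000035
d^2_{-1,1}(0.1543) = +0.017715 -0.000035 = +0.017680
Phases: e^{-i·(-1)·6.2495}=+0.999433-0.033679i, e^{-i·(1)·0.6662}=+0.786176-0.618003i ⇒ D=+0.013524-0.011388i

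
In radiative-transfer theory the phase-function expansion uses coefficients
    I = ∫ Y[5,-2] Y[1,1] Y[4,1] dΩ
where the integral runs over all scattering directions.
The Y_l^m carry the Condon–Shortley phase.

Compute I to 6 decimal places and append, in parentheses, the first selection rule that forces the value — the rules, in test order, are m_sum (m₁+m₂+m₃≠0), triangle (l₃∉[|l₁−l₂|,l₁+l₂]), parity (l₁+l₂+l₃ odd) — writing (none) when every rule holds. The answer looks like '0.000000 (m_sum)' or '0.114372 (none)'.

Checks pass: Σm=0; 10 even; l₃=4∈[4,6].
(2·5+1)(2·1+1)(2·4+1) = 297
Δ: 2! 8! 0! / 11! → 1/495
sum: t=1:−1/576 = -1/576
3j²(5 1 4; 0 0 0) = Δ·Π!·Σ² = 5/99  (sign -1)
sum: t=2:+1/1440 = 1/1440
3j²(5 1 4; -2 1 1) = Δ·Π!·Σ² = 7/165  (sign -1)
combine: 4πI² = 297·5/99·7/165 = 7/11
take √, sign +1: I = 0.22503380
No selection rule forces the value: the integral is nonzero (none).

0.225034 (none)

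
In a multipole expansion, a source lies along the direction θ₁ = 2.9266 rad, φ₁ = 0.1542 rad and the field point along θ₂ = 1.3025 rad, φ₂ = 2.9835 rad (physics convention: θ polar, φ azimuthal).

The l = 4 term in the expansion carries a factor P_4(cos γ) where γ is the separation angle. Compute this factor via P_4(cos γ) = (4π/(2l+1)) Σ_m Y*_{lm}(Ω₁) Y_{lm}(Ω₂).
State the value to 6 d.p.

Summing Y*_{l m}(θ₁,φ₁)·Y_{l m}(θ₂,φ₂) over m ∈ [−4, 4]; prefactor 4π/(2·4+1) = 1.396263:
  term(m=-4) = 0.00011 + 0.00033j   from Y*(Ω₁)=0.00075 + 0.00053j, Y(Ω₂)=0.30855 + 0.22609j
  term(m=-3) = 0.00209 + 0.00285j   from Y*(Ω₁)=-0.01063 - 0.00530j, Y(Ω₂)=-0.26462 - 0.13584j
  term(m=-2) = -0.01109 - 0.00799j   from Y*(Ω₁)=0.08242 + 0.02626j, Y(Ω₂)=-0.15019 - 0.04914j
  term(m=-1) = -0.10477 - 0.03383j   from Y*(Ω₁)=-0.35870 - 0.05575j, Y(Ω₂)=0.29951 + 0.04775j
  term(m=+0) = 0.07449 + 0.00000j   from Y*(Ω₁)=0.66137 + 0.00000j, Y(Ω₂)=0.11263 + 0.00000j
  term(m=+1) = -0.10477 + 0.03383j   from Y*(Ω₁)=0.35870 - 0.05575j, Y(Ω₂)=-0.29951 + 0.04775j
  term(m=+2) = -0.01109 + 0.00799j   from Y*(Ω₁)=0.08242 - 0.02626j, Y(Ω₂)=-0.15019 + 0.04914j
  term(m=+3) = 0.00209 - 0.00285j   from Y*(Ω₁)=0.01063 - 0.00530j, Y(Ω₂)=0.26462 - 0.13584j
  term(m=+4) = 0.00011 - 0.00033j   from Y*(Ω₁)=0.00075 - 0.00053j, Y(Ω₂)=0.30855 - 0.22609j
Σ over m = -0.15282 - 0.00000j; ×(4π/9) → -0.21338 - 0.00000j. Real part: -0.213383

-0.213383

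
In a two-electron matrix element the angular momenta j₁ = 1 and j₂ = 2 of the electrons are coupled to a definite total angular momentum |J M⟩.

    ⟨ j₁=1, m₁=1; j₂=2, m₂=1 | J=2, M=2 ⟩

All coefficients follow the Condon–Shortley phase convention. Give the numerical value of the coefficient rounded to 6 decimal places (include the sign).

√[5·1!1!3!/6! · 2!0!3!1!4!0!] = √(12)
  +(−1)^0/∏(0,1,0,3,1,0)! = 1/6  (running 1/6)
⟨..|..⟩ = √(12)·(1/6) = +0.577350

+0.577350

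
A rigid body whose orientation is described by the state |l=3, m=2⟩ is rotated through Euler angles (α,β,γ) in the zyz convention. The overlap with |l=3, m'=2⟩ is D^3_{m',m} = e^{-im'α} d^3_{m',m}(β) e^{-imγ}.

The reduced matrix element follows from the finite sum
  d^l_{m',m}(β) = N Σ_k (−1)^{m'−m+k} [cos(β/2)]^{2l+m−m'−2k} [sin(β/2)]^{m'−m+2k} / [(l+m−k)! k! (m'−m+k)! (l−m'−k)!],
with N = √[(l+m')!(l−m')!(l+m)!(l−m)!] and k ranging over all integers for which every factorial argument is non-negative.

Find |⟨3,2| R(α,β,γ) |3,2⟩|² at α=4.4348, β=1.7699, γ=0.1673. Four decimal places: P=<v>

First d^3_{2,2}(β=1.7699), then the phase factors e^{-i(2)α} and e^{-i(2)γ}:
With c≡cos(β/2)=0.633328 and s≡sin(β/2)=0.773883, N=[120·1·120·1]^{1/2}=120.000000
The bounds max(0,m−m')=0 and min(l+m,l−m')=1 give 2 terms
  k=0: (−1)^0·120.0000/(120)·0.6333^6·0.7739^0 = +0.064532
  k=1: (−1)^1·120.0000/(24)·0.6333^4·0.7739^2 = -0.481766
d^3_{2,2}(1.7699) = +0.064532 -0.481766 = -0.417234
|D^3_{2,2}|² = |d^3_{2,2}(β)|² = (-0.417234)² = 0.174085 (the z-rotation phases have unit modulus)

P=0.1741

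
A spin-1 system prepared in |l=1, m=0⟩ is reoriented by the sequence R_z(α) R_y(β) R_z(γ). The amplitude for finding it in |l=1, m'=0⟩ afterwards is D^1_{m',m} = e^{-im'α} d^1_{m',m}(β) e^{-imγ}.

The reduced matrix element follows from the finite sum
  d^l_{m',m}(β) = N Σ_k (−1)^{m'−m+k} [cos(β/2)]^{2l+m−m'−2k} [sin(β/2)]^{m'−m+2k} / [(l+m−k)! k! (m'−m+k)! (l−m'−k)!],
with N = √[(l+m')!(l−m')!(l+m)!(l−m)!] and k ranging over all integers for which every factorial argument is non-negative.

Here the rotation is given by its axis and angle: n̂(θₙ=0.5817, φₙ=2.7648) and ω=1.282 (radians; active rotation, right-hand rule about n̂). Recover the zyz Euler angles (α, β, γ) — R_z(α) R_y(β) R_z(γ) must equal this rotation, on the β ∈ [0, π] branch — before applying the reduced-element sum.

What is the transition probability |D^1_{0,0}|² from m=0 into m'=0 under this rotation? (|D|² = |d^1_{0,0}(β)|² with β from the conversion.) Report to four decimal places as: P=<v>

P=0.6148

Axis–angle → zyz. n̂ = (sinθₙcosφₙ, sinθₙsinφₙ, cosθₙ) = (-0.510901, +0.202163, +0.835530), ω = 1.2820.
R = I cosω + sinω [n̂]ₓ + (1−cosω) n̂n̂ᵀ gives
  R = [+0.471481, -0.874798, -0.111510; +0.727059, +0.314029, +0.610550; -0.499091, -0.368937, +0.784088]
β = atan2(√(R₁₃²+R₂₃²), R₃₃) = 0.669571; α = atan2(R₂₃, R₁₃) mod 2π = 1.751443; γ = atan2(R₃₂, −R₃₁) mod 2π = 5.646621
First d^1_{0,0}(β=0.6696), then the phase factors e^{-i(0)α} and e^{-i(0)γ}:
c=cos(0.669571/2)=0.944481, s=sin(0.669571/2)=0.328567; N=√[1·1·1·1]=1.000000
k: max(0,(0)−(0))=0 … min(1+(0),1−(0))=1
  k=0: (−1)^0·1.0000/(1)·0.9445^2·0.3286^0 = +0.892044
  k=1: (−1)^1·1.0000/(1)·0.9445^0·0.3286^2 = -0.107956
d^1_{0,0}(0.6696) = +0.892044 -0.107956 = +0.784088
|D^1_{0,0}|² = |d^1_{0,0}(β)|² = (+0.784088)² = 0.614794 (the z-rotation phases have unit modulus)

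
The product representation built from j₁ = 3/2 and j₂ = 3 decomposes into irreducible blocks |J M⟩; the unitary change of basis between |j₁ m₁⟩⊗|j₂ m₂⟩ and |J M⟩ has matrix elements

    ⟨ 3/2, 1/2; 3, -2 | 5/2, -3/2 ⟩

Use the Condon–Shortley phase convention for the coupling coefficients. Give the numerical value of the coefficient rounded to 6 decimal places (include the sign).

triangle: 2!·1!·4!/8! = 48/40320
(j±m)!: 2!·1!·1!·5!·1!·4! = 5760
prefactor² = (2J+1)·Δ·N² = 288/7
  k=0: +1/(0!·2!·1!·1!·0!·3!) = 1/12
  k=1: −1/(1!·1!·0!·0!·1!·4!) = -1/24
Σ = 1/24  ⇒  CG² = 288/7·(1/24)² = 1/14
CG = +√(1/14) = +0.267261

+√(1/14) = +0.267261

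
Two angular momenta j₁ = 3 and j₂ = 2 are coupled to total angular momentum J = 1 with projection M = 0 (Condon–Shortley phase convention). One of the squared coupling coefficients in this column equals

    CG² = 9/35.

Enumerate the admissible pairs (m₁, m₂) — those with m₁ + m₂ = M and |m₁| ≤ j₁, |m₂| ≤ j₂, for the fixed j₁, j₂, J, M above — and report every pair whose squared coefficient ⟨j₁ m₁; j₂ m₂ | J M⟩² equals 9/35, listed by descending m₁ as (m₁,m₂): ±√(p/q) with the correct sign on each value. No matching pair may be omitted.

(0,0): +√(9/35)

Admissible pairs with m₁+m₂ = M = 0: (-2,2), (-1,1), (0,0), (1,-1), (2,-2)
  (m₁,m₂)=(2,-2): CG² = 1/7, CG = +√(1/7)
  (m₁,m₂)=(1,-1): CG² = 8/35, CG = −√(8/35)
  (m₁,m₂)=(0,0): CG² = 9/35, CG = +√(9/35)   ← matches the target
  (m₁,m₂)=(-1,1): CG² = 8/35, CG = −√(8/35)
  (m₁,m₂)=(-2,2): CG² = 1/7, CG = +√(1/7)
Pairs with CG² = 9/35: (0,0): +√(9/35)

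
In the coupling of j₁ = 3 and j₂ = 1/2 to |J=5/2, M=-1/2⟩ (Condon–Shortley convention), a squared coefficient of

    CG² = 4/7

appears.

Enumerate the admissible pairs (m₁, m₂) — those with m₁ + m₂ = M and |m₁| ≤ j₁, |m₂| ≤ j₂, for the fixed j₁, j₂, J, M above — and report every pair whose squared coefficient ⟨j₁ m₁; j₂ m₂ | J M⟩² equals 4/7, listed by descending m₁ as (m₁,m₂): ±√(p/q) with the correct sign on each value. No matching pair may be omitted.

(-1,1/2): −√(4/7)

Admissible pairs with m₁+m₂ = M = -1/2: (-1,1/2), (0,-1/2)
  (m₁,m₂)=(0,-1/2): CG² = 3/7, CG = +√(3/7)
  (m₁,m₂)=(-1,1/2): CG² = 4/7, CG = −√(4/7)   ← matches the target
Pairs with CG² = 4/7: (-1,1/2): −√(4/7)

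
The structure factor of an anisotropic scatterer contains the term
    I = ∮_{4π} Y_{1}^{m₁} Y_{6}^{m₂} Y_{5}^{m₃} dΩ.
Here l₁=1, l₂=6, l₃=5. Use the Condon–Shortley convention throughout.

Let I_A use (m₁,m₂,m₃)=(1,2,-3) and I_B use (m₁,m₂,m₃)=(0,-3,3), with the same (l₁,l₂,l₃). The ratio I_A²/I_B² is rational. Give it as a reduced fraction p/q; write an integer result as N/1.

Same 1,6,5: normalisation and zero-m 3j drop out of the ratio.
A: Δ: 2! 0! 10! / 13! → 1/858; sum: t=0:+1/161280 = 1/161280; 3j²(1 6 5; 1 2 -3) = Δ·Π!·Σ² = 1/143  (sign +1)
B: Δ: 2! 0! 10! / 13! → 1/858; sum: t=1:−1/80640 = -1/80640; 3j²(1 6 5; 0 -3 3) = Δ·Π!·Σ² = 9/286  (sign -1)
I_A²/I_B² = (1/143)/(9/286) = 2/9

2/9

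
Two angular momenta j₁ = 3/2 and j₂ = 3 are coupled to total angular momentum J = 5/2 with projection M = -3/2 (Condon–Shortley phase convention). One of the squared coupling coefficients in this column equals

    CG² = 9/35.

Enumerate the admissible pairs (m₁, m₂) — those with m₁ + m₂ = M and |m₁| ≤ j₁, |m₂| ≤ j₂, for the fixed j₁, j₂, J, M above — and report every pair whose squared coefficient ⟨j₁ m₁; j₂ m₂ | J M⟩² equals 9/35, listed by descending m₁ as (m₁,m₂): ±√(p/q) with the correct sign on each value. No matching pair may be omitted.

(-3/2,0): +√(9/35)

Admissible pairs with m₁+m₂ = M = -3/2: (-3/2,0), (-1/2,-1), (1/2,-2), (3/2,-3)
  (m₁,m₂)=(3/2,-3): CG² = 9/28, CG = +√(9/28)
  (m₁,m₂)=(1/2,-2): CG² = 1/14, CG = +√(1/14)
  (m₁,m₂)=(-1/2,-1): CG² = 7/20, CG = −√(7/20)
  (m₁,m₂)=(-3/2,0): CG² = 9/35, CG = +√(9/35)   ← matches the target
Pairs with CG² = 9/35: (-3/2,0): +√(9/35)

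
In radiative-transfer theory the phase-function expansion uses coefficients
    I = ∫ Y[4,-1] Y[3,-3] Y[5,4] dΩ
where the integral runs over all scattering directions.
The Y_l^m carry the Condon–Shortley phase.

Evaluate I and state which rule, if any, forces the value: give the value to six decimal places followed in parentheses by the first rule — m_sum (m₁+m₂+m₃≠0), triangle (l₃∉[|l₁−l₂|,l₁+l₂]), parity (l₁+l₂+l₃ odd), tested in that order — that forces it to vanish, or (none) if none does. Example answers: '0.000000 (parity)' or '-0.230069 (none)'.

Rules hold: Σm=0, L=12 even, 1≤5≤7.
N = 9·7·11 = 693
Δ = 2!·6!·4!/13! = 1/180180
Racah Σ t=0..2: t=0:+1/576 t=1:−1/144 t=2:+1/576 = -1/288
⇒ 3j(4 3 5; 0 0 0)² = 20/1001, sgn +1
Racah Σ t=0..0: t=0:+1/5760 = 1/5760
⇒ 3j(4 3 5; -1 -3 4)² = 9/286, sgn -1
4πI² = N·(3j₀)²·(3jₘ)² = 810/1859
I = -1·√(0.435718/4π) = -0.18620781
No selection rule forces the value: the integral is nonzero (none).

-0.186208 (none)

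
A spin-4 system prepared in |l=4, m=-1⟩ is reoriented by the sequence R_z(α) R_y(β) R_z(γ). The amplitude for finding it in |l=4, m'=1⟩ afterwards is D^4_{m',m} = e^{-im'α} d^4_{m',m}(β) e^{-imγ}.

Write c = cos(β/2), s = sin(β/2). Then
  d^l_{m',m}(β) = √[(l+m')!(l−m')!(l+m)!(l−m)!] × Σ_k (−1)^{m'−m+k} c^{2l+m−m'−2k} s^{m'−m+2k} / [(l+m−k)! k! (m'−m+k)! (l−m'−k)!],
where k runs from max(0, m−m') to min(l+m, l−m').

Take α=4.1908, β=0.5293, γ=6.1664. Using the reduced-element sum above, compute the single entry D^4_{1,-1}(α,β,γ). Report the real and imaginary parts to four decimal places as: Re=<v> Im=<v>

Re=-0.1716 Im=0.4005

Split into d^4_{1,-1}(β=0.5293) × two z-phases.
Half-angle: c=0.965184, s=0.261571. N=√(120·6·6·120)=720.000000
k∈{0,1,2,3} keeps every argument non-negative
  k=0: (−1)^2·720.0000/(72)·0.9652^6·0.2616^2 = +0.553148
  k=1: (−1)^3·720.0000/(24)·0.9652^4·0.2616^4 = -0.121877
  k=2: (−1)^4·720.0000/(48)·0.9652^2·0.2616^6 = +0.004476
  k=3: (−1)^5·720.0000/(720)·0.9652^0·0.2616^8 = -0.000022
d^4_{1,-1}(0.5293) = +0.553148 -0.121877 +0.004476 -0.000022 = +0.435725
Phases: e^{-i·(1)·4.1908}=-0.498258+0.867029i, e^{-i·(-1)·6.1664}=+0.993188-0.116520i ⇒ D=-0.171605+0.400509i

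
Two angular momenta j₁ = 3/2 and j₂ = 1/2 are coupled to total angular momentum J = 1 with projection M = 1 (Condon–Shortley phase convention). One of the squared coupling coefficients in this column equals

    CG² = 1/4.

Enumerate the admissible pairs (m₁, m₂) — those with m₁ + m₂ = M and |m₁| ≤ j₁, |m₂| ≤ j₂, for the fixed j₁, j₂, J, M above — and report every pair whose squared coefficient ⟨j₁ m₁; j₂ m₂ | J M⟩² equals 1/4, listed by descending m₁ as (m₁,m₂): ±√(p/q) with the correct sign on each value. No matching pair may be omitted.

(1/2,1/2): −√(1/4)

Admissible pairs with m₁+m₂ = M = 1: (1/2,1/2), (3/2,-1/2)
  (m₁,m₂)=(3/2,-1/2): CG² = 3/4, CG = +√(3/4)
  (m₁,m₂)=(1/2,1/2): CG² = 1/4, CG = −√(1/4)   ← matches the target
Pairs with CG² = 1/4: (1/2,1/2): −√(1/4)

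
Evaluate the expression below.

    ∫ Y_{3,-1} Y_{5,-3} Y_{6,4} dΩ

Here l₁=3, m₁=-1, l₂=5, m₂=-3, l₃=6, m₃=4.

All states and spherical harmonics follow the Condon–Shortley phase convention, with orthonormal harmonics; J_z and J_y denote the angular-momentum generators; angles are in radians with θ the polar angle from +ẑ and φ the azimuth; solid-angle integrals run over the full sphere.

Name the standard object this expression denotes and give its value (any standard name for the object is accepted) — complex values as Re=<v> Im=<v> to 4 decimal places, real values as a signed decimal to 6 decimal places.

Gaunt coefficient, +0.113950

This is a Gaunt coefficient — the integral of a triple product of spherical harmonics over the sphere.
Rules hold: Σm=0, L=14 even, 2≤6≤8.
N = 7·11·13 = 1001
Δ = 2!·4!·8!/15! = 1/675675
Racah Σ t=0..2: t=0:+1/8640 t=1:−1/2304 t=2:+1/8640 = -7/34560
⇒ 3j(3 5 6; 0 0 0)² = 7/429, sgn -1
Racah Σ t=0..2: t=0:+1/69120 t=1:−1/30240 t=2:+1/322560 = -1/64512
⇒ 3j(3 5 6; -1 -3 4)² = 10/1001, sgn -1
4πI² = N·(3j₀)²·(3jₘ)² = 70/429
I = +1·√(0.16317/4π) = 0.11395029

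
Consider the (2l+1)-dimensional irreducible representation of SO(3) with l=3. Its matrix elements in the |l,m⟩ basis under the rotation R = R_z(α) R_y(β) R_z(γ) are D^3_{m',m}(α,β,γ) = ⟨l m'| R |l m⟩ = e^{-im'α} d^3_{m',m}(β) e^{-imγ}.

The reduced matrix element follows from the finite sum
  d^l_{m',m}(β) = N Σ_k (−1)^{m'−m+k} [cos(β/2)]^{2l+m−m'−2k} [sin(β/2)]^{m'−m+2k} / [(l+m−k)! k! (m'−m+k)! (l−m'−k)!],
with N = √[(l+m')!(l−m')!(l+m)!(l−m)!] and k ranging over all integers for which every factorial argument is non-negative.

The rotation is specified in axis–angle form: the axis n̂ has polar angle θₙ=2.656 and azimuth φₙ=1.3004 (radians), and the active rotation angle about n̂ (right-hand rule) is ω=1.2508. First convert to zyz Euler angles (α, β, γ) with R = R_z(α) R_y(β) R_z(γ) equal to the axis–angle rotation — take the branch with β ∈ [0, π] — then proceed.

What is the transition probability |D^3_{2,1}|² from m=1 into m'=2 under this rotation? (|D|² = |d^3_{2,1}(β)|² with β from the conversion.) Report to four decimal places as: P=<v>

P=0.3562

Axis–angle → zyz. n̂ = (sinθₙcosφₙ, sinθₙsinφₙ, cosθₙ) = (+0.124671, +0.449774, -0.884398), ω = 1.2508.
R = I cosω + sinω [n̂]ₓ + (1−cosω) n̂n̂ᵀ gives
  R = [+0.325217, +0.877938, +0.351367; -0.801069, +0.453225, -0.390994; -0.502517, -0.154311, +0.850685]
β = atan2(√(R₁₃²+R₂₃²), R₃₃) = 0.553510; α = atan2(R₂₃, R₁₃) mod 2π = 5.444457; γ = atan2(R₃₂, −R₃₁) mod 2π = 5.985250
Split into d^3_{2,1}(β=0.5535) × two z-phases.
Half-angle: c=0.961947, s=0.273235. N=√(120·1·24·2)=75.894664
k∈{0,1} keeps every argument non-negative
  k=0: (−1)^1·75.8947/(24)·0.9619^5·0.2732^1 = -0.711694
  k=1: (−1)^2·75.8947/(12)·0.9619^3·0.2732^3 = +0.114840
d^3_{2,1}(0.5535) = -0.711694 +0.114840 = -0.596853
|D^3_{2,1}|² = |d^3_{2,1}(β)|² = (-0.596853)² = 0.356234 (the z-rotation phases have unit modulus)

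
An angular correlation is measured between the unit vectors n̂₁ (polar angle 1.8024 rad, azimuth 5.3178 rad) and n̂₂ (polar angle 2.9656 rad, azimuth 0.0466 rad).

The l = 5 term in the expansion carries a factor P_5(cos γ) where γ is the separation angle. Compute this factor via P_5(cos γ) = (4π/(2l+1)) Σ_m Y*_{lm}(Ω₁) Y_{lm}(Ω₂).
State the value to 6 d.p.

Expand P_5 via completeness: Σ_{m} conj(Y_{5,m}) at Ω₁ times Y_{5,m} at Ω₂ —
  [-5]  conj(Y_{5,-5})(Ω₁) = (0.046331, 0.402735) ; Y_{5,-5}(Ω₂) = (0.000074, -0.000018) ; Δ = (0.000011, 0.000029)
  [-4]  conj(Y_{5,-4})(Ω₁) = (0.227305, -0.199341) ; Y_{5,-4}(Ω₂) = (-0.001334, 0.000252) ; Δ = (-0.000253, 0.000323)
  [-3]  conj(Y_{5,-3})(Ω₁) = (0.162689, 0.040751) ; Y_{5,-3}(Ω₂) = (0.014202, -0.001998) ; Δ = (0.002392, 0.000254)
  [-2]  conj(Y_{5,-2})(Ω₁) = (-0.109292, -0.290383) ; Y_{5,-2}(Ω₂) = (-0.097174, 0.009083) ; Δ = (0.013258, 0.027225)
  [-1]  conj(Y_{5,-1})(Ω₁) = (0.056888, -0.082195) ; Y_{5,-1}(Ω₂) = (0.401151, -0.018707) ; Δ = (0.021283, -0.034037)
  [+0]  conj(Y_{5,0})(Ω₁) = (-0.308357, -0.000000) ; Y_{5,0}(Ω₂) = (-0.730303, 0.000000) ; Δ = (0.225194, 0.000000)
  [+1]  conj(Y_{5,1})(Ω₁) = (-0.056888, -0.082195) ; Y_{5,1}(Ω₂) = (-0.401151, -0.018707) ; Δ = (0.021283, 0.034037)
  [+2]  conj(Y_{5,2})(Ω₁) = (-0.109292, 0.290383) ; Y_{5,2}(Ω₂) = (-0.097174, -0.009083) ; Δ = (0.013258, -0.027225)
  [+3]  conj(Y_{5,3})(Ω₁) = (-0.162689, 0.040751) ; Y_{5,3}(Ω₂) = (-0.014202, -0.001998) ; Δ = (0.002392, -0.000254)
  [+4]  conj(Y_{5,4})(Ω₁) = (0.227305, 0.199341) ; Y_{5,4}(Ω₂) = (-0.001334, -0.000252) ; Δ = (-0.000253, -0.000323)
  [+5]  conj(Y_{5,5})(Ω₁) = (-0.046331, 0.402735) ; Y_{5,5}(Ω₂) = (-0.000074, -0.000018) ; Δ = (0.000011, -0.000029)
Σ over m = (0.298574, -0.000000); ×(4π/11) → (0.341090, -0.000000). Real part: 0.341090

0.341090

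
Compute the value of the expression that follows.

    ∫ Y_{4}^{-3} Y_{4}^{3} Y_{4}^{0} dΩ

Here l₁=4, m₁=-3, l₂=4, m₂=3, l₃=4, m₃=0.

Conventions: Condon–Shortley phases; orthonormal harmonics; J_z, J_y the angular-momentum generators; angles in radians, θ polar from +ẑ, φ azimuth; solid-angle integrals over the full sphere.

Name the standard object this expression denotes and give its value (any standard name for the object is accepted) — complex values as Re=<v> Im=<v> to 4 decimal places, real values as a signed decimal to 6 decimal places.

Gaunt coefficient, +0.159788

This is a Gaunt coefficient — the integral of a triple product of spherical harmonics over the sphere.
Rules hold: Σm=0, L=12 even, 0≤4≤8.
N = 9·9·9 = 729
Δ = 4!·4!·4!/13! = 1/450450
Racah Σ t=0..4: t=0:+1/13824 t=1:−1/216 t=2:+1/64 t=3:−1/216 t=4:+1/13824 = 5/768
⇒ 3j(4 4 4; 0 0 0)² = 18/1001, sgn +1
Racah Σ t=3..4: t=3:−1/3456 t=4:+1/864 = 1/1152
⇒ 3j(4 4 4; -3 3 0)² = 7/286, sgn +1
4πI² = N·(3j₀)²·(3jₘ)² = 6561/20449
I = +1·√(0.320847/4π) = 0.15978796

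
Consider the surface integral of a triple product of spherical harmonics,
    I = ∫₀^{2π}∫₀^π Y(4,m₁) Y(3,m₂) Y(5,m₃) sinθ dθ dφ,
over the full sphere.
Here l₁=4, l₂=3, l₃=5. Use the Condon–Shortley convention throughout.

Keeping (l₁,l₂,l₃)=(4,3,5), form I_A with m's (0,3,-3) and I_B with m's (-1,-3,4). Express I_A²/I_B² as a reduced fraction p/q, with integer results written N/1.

l's match ⇒ only the (l;m) 3-j factors differ between A and B.
A: triangle coeff Δ(4,3,5) = 1/180180; Σ_t [2,2]: t=2:+1/2304 = 1/2304; (3j)²=5/143 [(4 3 5; 0 3 -3)], sign=+1
B: triangle coeff Δ(4,3,5) = 1/180180; Σ_t [0,0]: t=0:+1/5760 = 1/5760; (3j)²=9/286 [(4 3 5; -1 -3 4)], sign=-1
I_A²/I_B² = (5/143)/(9/286) = 10/9

10/9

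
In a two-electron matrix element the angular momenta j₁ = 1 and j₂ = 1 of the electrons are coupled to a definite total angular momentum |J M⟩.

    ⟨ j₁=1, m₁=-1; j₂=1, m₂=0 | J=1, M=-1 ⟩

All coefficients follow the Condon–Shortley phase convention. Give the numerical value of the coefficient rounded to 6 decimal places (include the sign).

triangle: 1!·1!·1!/4! = 1/24
(j±m)!: 0!·2!·1!·1!·0!·2! = 4
prefactor² = (2J+1)·Δ·N² = 1/2
  k=1: −1/(1!·0!·1!·0!·0!·1!) = -1
Σ = -1  ⇒  CG² = 1/2·(-1)² = 1/2
CG = −√(1/2) = -0.707107

−√(1/2) ≈ -0.707107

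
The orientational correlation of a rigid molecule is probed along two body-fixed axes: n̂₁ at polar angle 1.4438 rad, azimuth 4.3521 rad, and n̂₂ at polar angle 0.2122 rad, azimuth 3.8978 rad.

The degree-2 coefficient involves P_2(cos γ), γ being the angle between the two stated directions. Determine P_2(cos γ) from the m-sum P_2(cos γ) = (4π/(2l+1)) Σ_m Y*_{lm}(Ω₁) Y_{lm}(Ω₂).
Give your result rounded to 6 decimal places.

Addition theorem: P_2(cos γ) = (4π/5) Σ_m Y*_{lm}(Ω₁) Y_{lm}(Ω₂), m = −2…2:
  [-2]  conj(Y_{2,-2})(Ω₁) = (-0.285600, 0.250783) ; Y_{2,-2}(Ω₂) = (0.001000, -0.017105) ; Δ = (0.004004, 0.005136)
  [-1]  conj(Y_{2,-1})(Ω₁) = (-0.034218, -0.090828) ; Y_{2,-1}(Ω₂) = (-0.115706, 0.109140) ; Δ = (0.013872, 0.006775)
  [+0]  conj(Y_{2,0})(Ω₁) = (-0.300213, -0.000000) ; Y_{2,0}(Ω₂) = (0.588814, 0.000000) ; Δ = (-0.176770, -0.000000)
  [+1]  conj(Y_{2,1})(Ω₁) = (0.034218, -0.090828) ; Y_{2,1}(Ω₂) = (0.115706, 0.109140) ; Δ = (0.013872, -0.006775)
  [+2]  conj(Y_{2,2})(Ω₁) = (-0.285600, -0.250783) ; Y_{2,2}(Ω₂) = (0.001000, 0.017105) ; Δ = (0.004004, -0.005136)
Accumulated sum (-0.141017, 0.000000); after 4π/(2l+1) scaling, (-0.354415, 0.000000) ⇒ P_2 = -0.354415

-0.354415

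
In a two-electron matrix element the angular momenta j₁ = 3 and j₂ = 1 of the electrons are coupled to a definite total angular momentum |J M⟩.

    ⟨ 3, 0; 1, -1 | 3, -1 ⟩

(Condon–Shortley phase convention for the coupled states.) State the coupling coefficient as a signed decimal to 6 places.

+0.707107

√[7·1!5!1!/8! · 3!3!0!2!2!4!] = √(72)
  +(−1)^0/∏(0,1,3,0,2,1)! = 1/12  (running 1/12)
⟨..|..⟩ = √(72)·(1/12) = +0.707107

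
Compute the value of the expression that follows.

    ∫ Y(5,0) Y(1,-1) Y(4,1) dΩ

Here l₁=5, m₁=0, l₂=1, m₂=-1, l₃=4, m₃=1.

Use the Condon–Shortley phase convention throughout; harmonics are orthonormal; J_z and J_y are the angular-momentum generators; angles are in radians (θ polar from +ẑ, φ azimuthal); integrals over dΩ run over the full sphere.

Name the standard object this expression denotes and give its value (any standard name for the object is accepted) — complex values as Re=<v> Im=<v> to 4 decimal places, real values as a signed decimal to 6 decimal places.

Gaunt coefficient, +0.155288

This is a Gaunt coefficient — the integral of a triple product of spherical harmonics over the sphere.
Rules hold: Σm=0, L=10 even, 4≤4≤6.
N = 11·3·9 = 297
Δ = 2!·8!·0!/11! = 1/495
Racah Σ t=1..1: t=1:−1/576 = -1/576
⇒ 3j(5 1 4; 0 0 0)² = 5/99, sgn -1
Racah Σ t=0..0: t=0:+1/1440 = 1/1440
⇒ 3j(5 1 4; 0 -1 1)² = 2/99, sgn -1
4πI² = N·(3j₀)²·(3jₘ)² = 10/33
I = +1·√(0.30303/4π) = 0.15528807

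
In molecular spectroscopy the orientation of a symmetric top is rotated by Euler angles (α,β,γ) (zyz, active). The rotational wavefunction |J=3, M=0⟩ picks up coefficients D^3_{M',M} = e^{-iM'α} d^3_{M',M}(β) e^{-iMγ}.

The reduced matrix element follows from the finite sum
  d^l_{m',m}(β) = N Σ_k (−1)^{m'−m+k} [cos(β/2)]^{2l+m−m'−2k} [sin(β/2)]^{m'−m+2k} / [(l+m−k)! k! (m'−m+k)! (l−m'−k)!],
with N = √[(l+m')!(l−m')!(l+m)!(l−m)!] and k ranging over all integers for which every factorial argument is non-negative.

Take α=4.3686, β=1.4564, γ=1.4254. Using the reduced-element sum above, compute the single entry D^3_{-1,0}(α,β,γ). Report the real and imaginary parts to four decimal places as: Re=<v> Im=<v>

Re=0.1355 Im=0.3786

First d^3_{-1,0}(β=1.4564), then the phase factors e^{-i(-1)α} and e^{-i(0)γ}:
Half-angle: c=0.746374, s=0.665527. N=√(2·24·6·6)=41.569219
k∈{1,2,3} keeps every argument non-negative
  k=1: (−1)^0·41.5692/(12)·0.7464^5·0.6655^1 = +0.533996
  k=2: (−1)^1·41.5692/(4)·0.7464^3·0.6655^3 = -1.273732
  k=3: (−1)^2·41.5692/(12)·0.7464^1·0.6655^5 = +0.337579
d^3_{-1,0}(1.4564) = +0.533996 -1.273732 +0.337579 = -0.402157
Phases: e^{-i·(-1)·4.3686}=-0.337057-0.941484i, e^{-i·(0)·1.4254}=+1.000000+0.000000i ⇒ D=+0.135550+0.378625i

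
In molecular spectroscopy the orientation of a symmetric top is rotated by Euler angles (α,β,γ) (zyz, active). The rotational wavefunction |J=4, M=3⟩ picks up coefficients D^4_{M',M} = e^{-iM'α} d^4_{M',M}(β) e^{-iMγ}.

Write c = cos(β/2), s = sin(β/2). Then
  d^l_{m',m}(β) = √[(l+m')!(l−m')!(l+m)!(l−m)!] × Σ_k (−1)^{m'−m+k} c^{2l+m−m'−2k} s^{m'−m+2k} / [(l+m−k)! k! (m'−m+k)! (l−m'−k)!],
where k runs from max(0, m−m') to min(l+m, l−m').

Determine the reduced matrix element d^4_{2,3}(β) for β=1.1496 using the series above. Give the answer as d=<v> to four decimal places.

d^4_{2,3}(β=1.1496) via the finite sum:
With c≡cos(β/2)=0.839301 and s≡sin(β/2)=0.543667, N=[720·2·5040·1]^{1/2}=2693.993318
Admissible k: 1..2 (factorial args all ≥0)
  k=1: (−1)^0·2693.9933/(720)·0.8393^7·0.5437^1 = +0.596790
  k=2: (−1)^1·2693.9933/(240)·0.8393^5·0.5437^3 = -0.751230
d^4_{2,3}(1.1496) = +0.596790 -0.751230 = -0.154440

d=-0.1544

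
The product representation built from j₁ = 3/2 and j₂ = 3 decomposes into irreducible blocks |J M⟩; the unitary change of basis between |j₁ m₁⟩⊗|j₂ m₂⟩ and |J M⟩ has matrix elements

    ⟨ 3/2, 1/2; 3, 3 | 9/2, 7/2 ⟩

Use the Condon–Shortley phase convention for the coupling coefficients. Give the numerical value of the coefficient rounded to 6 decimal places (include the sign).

triangle: 0!*3!*6!/10! = 4320/3628800
(j±m)!: 2!*1!*6!*0!*8!*1! = 58060800
prefactor² = (2J+1)*Δ*N² = 691200
  k=0: +1/(0!*0!*1!*6!*2!*0!) = 1/1440
Σ = 1/1440  ⇒  CG² = 691200*(1/1440)² = 1/3
CG = +√(1/3) = +0.577350

+0.577350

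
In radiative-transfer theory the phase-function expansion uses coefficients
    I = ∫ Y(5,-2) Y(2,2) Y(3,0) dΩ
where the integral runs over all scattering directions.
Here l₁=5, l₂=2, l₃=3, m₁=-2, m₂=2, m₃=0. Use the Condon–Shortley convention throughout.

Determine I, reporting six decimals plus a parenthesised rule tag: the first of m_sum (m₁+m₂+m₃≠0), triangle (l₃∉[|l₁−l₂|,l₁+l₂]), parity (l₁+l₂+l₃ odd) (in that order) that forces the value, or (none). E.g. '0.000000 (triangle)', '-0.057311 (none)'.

m-sum 0 ✓  L=10 even ✓  3≤3≤7 ✓
Π(2lᵢ+1) = 11×5×7 = 385
triangle coeff Δ(5,2,3) = 1/2310
Σ_t [2,2]: t=2:+1/144 = 1/144
(3j)²=10/231 [(5 2 3; 0 0 0)], sign=-1
Σ_t [4,4]: t=4:+1/864 = 1/864
(3j)²=1/66 [(5 2 3; -2 2 0)], sign=-1
⇒ 4πI² = 25/99
I = (+1)√(25/99/(4π)) = 0.14175797
No selection rule forces the value: the integral is nonzero (none).

0.141758 (none)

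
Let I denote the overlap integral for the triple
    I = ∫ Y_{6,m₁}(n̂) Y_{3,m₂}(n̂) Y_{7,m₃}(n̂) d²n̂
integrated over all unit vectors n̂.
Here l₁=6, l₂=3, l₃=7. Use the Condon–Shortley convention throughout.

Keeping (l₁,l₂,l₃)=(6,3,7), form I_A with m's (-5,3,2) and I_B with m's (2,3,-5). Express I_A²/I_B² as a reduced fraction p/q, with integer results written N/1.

5/54

l's match ⇒ only the (l;m) 3-j factors differ between A and B.
A: triangle coeff Δ(6,3,7) = 1/2042040; Σ_t [2,2]: t=2:+1/17418240 = 1/17418240; (3j)²=25/12376 [(6 3 7; -5 3 2)], sign=-1
B: triangle coeff Δ(6,3,7) = 1/2042040; Σ_t [2,2]: t=2:+1/3870720 = 1/3870720; (3j)²=135/6188 [(6 3 7; 2 3 -5)], sign=+1
I_A²/I_B² = (25/12376)/(135/6188) = 5/54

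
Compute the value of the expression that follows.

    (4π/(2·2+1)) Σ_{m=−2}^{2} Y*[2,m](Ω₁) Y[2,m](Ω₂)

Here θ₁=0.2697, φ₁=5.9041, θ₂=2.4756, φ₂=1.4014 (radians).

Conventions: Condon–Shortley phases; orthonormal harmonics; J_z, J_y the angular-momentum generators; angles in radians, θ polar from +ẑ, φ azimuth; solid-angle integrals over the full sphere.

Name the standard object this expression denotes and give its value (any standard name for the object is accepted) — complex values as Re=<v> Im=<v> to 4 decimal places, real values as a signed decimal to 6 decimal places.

Legendre polynomial (addition theorem), +0.441243

This sum is the spherical-harmonic addition theorem: it equals the Legendre polynomial P_l(cos γ) of the angle γ between the two directions.
Expand P_2 via completeness: Σ_{m} conj(Y_{2,m}) at Ω₁ times Y_{2,m} at Ω₂ —
  term(m=-2) = (-0.003693, 0.001646)   from Y*(Ω₁)=(0.019911, -0.018855), Y(Ω₂)=(-0.139069, -0.049005)
  term(m=-1) = (0.015500, 0.072830)   from Y*(Ω₁)=(0.184313, -0.073422), Y(Ω₂)=(-0.063273, 0.369940)
  term(m=+0) = (0.151952, 0.000000)   from Y*(Ω₁)=(0.563613, -0.000000), Y(Ω₂)=(0.269603, 0.000000)
  term(m=+1) = (0.015500, -0.072830)   from Y*(Ω₁)=(-0.184313, -0.073422), Y(Ω₂)=(0.063273, 0.369940)
  term(m=+2) = (-0.003693, -0.001646)   from Y*(Ω₁)=(0.019911, 0.018855), Y(Ω₂)=(-0.139069, 0.049005)
Σ over m = (0.175565, -0.000000); ×(4π/5) → (0.441243, -0.000000). Real part: 0.441243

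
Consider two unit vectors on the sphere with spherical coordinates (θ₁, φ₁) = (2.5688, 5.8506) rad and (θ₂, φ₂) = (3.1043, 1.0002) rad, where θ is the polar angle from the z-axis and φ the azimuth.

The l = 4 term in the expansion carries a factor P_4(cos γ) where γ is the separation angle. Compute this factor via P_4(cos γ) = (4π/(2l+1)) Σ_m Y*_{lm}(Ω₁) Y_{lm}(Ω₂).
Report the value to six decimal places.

Term-by-term m-sum for l=4 (normalisation 4π/9 = 1.396263):
  m=-4: Y*=-0.006066-0.037699i  Y=-0.000001+0.000001i  product +0.000000+0.000000i
  m=-3: Y*=-0.045159+0.161261i  Y=+0.000064+0.000009i  product -0.000004+0.000010i
  m=-2: Y*=+0.251319-0.294993i  Y=-0.001160-0.002532i  product -0.001039-0.000294i
  m=-1: Y*=-0.380267+0.175590i  Y=-0.037990+0.059191i  product +0.004053-0.029179i
  m=+0: Y*=-0.077198-0.000000i  Y=+0.840409+0.000000i  product -0.064878-0.000000i
  m=+1: Y*=+0.380267+0.175590i  Y=+0.037990+0.059191i  product +0.004053+0.029179i
  m=+2: Y*=+0.251319+0.294993i  Y=-0.001160+0.002532i  product -0.001039+0.000294i
  m=+3: Y*=+0.045159+0.161261i  Y=-0.000064+0.000009i  product -0.000004-0.000010i
  m=+4: Y*=-0.006066+0.037699i  Y=-0.000001-0.000001i  product +0.000000-0.000000i
Σ over m = -0.058858-0.000000i; ×(4π/9) → -0.082181-0.000000i. Real part: -0.082181

-0.082181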